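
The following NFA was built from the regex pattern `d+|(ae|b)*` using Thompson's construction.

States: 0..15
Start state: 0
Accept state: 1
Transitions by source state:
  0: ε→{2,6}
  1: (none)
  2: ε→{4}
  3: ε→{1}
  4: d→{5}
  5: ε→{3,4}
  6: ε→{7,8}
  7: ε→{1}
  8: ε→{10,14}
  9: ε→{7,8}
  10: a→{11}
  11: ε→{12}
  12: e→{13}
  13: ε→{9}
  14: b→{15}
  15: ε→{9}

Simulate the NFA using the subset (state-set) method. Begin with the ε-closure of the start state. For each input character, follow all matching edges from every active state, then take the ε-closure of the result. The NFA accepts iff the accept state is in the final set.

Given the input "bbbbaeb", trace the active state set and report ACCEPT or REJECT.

initial (ε-close {0}): {0,1,2,4,6,7,8,10,14}
'b' @ 1: {1,7,8,9,10,14,15}  [accepting]
'b' @ 2: {1,7,8,9,10,14,15}  [accepting]
'b' @ 3: {1,7,8,9,10,14,15}  [accepting]
'b' @ 4: {1,7,8,9,10,14,15}  [accepting]
'a' @ 5: {11,12}
'e' @ 6: {1,7,8,9,10,13,14}  [accepting]
'b' @ 7: {1,7,8,9,10,14,15}  [accepting]
after full input: {1,7,8,9,10,14,15}  (accept=1 in)

Answer: ACCEPT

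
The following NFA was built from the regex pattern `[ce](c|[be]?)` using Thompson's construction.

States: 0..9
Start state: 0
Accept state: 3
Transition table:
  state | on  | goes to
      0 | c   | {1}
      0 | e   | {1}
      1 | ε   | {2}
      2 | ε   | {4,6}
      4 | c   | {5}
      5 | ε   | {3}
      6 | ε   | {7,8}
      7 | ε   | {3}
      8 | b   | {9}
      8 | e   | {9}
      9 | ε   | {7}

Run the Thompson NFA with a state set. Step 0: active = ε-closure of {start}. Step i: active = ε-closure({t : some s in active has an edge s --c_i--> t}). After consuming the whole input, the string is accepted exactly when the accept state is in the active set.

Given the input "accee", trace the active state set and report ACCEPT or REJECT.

start: ε-closure({0}) = {0}
'a' @ 1: {}  — no active states
rest 'ccee' ignored (set empty)
end set {} — state 3 not in

Answer: REJECT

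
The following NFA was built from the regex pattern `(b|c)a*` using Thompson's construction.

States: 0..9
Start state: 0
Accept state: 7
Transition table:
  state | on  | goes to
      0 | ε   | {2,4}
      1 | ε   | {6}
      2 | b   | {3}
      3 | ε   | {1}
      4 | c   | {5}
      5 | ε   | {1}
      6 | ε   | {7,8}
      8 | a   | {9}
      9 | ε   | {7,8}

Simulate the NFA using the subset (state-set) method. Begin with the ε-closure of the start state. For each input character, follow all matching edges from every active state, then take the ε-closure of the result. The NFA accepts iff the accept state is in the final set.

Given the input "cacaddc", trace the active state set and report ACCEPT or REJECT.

initial (ε-close {0}): {0,2,4}
'c' @ 1: {1,5,6,7,8}  [accepting]
'a' @ 2: {7,8,9}  [accepting]
'c' @ 3: {}  — dead — no transitions
rest 'addc' ignored (set empty)
final: {}; accept 7 not in set

Answer: REJECT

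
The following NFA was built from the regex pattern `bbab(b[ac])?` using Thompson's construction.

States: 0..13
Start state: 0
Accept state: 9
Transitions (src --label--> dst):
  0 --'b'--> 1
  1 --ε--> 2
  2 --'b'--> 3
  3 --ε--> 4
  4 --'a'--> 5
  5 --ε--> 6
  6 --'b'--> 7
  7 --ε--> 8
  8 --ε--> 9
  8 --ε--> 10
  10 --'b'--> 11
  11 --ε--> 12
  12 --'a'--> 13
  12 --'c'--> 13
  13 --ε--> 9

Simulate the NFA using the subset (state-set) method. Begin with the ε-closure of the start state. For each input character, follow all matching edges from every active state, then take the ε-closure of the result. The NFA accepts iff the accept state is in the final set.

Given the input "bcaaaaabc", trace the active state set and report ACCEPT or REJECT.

S₀ = ε-closure({0}) = {0}
'b' @ 1: {1,2}
'c' @ 2: {}  — dead — no transitions
rest 'aaaaabc' ignored (set empty)
final: {}; accept 9 not in set

Answer: REJECT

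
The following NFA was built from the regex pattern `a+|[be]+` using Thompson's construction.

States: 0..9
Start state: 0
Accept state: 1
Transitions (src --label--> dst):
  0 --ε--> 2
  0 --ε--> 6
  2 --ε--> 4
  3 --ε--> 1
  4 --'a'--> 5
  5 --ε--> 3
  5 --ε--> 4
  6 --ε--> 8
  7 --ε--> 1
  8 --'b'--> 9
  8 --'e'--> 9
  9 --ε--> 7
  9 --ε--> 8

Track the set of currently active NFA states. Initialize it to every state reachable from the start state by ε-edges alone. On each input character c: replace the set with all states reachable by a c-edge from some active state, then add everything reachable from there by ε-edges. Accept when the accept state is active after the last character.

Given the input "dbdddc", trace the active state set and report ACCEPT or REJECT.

start: ε-closure({0}) = {0,2,4,6,8}
'd' @ 1: {}  — dead — no transitions
rest 'bdddc' ignored (set empty)
final: {}; accept 1 not in set

Answer: REJECT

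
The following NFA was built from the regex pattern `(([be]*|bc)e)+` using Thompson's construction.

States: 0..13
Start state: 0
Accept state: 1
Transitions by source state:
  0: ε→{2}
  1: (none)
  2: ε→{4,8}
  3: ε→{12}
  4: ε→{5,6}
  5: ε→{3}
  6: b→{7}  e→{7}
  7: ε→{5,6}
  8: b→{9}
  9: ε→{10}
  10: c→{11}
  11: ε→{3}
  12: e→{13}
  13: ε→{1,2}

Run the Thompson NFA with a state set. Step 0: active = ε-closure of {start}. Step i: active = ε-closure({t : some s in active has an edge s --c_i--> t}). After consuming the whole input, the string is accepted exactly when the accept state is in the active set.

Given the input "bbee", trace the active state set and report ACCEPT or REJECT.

S₀ = ε-closure({0}) = {0,2,3,4,5,6,8,12}
'b' @ 1: {3,5,6,7,9,10,12}
'b' @ 2: {3,5,6,7,12}
'e' @ 3: {1,2,3,4,5,6,7,8,12,13}  (accept∈set)
'e' @ 4: {1,2,3,4,5,6,7,8,12,13}  (accept∈set)
final: {1,2,3,4,5,6,7,8,12,13}; accept 1 in set

Answer: ACCEPT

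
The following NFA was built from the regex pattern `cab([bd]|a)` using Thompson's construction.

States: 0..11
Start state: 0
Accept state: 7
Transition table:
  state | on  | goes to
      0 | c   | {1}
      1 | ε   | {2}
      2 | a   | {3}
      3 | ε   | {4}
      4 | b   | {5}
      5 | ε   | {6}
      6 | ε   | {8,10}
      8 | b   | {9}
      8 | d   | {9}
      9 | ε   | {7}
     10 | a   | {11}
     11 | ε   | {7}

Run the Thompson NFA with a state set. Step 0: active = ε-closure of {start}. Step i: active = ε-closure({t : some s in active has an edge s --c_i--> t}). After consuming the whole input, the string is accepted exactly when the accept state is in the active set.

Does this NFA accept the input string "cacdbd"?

start: ε-closure({0}) = {0}
'c' @ 1: {1,2}
'a' @ 2: {3,4}
'c' @ 3: {}  — state set empty
rest 'dbd' ignored (set empty)
final: {}; accept 7 not in set

Answer: REJECT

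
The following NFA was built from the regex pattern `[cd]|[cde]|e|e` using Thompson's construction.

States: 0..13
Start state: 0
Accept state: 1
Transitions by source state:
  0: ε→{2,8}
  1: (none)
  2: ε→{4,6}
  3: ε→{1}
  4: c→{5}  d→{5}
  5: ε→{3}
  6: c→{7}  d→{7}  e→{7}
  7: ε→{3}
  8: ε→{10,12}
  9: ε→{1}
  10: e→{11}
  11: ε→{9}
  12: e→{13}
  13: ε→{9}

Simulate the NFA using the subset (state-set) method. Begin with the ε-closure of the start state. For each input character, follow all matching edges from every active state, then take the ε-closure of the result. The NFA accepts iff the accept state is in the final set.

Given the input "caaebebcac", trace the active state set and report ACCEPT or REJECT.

S₀ = ε-closure({0}) = {0,2,4,6,8,10,12}
'c' @ 1: {1,3,5,7}  [accepting]
'a' @ 2: {}  — dead — no transitions
rest 'aebebcac' ignored (set empty)
end set {} — state 1 not in

Answer: REJECT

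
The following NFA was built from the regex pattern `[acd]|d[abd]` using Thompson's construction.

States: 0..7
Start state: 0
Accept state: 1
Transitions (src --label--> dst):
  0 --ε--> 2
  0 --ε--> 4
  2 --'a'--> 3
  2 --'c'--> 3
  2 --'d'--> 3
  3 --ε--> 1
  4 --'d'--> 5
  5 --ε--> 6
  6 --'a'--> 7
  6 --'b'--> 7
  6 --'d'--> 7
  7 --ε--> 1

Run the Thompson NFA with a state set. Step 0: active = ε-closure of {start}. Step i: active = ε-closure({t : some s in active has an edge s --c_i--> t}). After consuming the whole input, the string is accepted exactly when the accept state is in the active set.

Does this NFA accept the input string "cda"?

Answer: REJECT

Trace:
start: ε-closure({0}) = {0,2,4}
'c' @ 1: {1,3}  [accepting]
'd' @ 2: {}  — dead — no transitions
rest 'a' ignored (set empty)
after full input: {}  (accept=1 not in)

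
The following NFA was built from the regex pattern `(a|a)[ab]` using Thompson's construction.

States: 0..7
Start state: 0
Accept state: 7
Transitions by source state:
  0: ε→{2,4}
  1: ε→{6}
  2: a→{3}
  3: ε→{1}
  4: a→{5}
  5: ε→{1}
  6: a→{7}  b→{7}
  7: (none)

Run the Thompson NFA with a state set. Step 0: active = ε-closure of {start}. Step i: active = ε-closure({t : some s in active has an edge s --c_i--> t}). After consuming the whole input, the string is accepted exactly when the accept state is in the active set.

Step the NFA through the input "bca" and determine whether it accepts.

S₀ = ε-closure({0}) = {0,2,4}
'b' @ 1: {}  — state set empty
rest 'ca' ignored (set empty)
final: {}; accept 7 not in set

Answer: REJECT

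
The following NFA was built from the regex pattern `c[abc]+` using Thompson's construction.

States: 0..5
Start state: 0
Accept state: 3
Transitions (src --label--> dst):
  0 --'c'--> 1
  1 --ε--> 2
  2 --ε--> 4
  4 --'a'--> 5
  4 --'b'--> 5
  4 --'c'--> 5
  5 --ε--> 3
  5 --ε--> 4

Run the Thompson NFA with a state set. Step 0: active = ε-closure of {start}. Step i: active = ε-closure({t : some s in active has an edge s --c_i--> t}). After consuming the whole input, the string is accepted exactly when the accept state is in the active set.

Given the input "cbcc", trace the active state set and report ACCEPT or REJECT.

Answer: ACCEPT

Derivation:
S₀ = ε-closure({0}) = {0}
'c' @ 1: {1,2,4}
'b' @ 2: {3,4,5}  [accepting]
'c' @ 3: {3,4,5}  [accepting]
'c' @ 4: {3,4,5}  [accepting]
final: {3,4,5}; accept 3 in set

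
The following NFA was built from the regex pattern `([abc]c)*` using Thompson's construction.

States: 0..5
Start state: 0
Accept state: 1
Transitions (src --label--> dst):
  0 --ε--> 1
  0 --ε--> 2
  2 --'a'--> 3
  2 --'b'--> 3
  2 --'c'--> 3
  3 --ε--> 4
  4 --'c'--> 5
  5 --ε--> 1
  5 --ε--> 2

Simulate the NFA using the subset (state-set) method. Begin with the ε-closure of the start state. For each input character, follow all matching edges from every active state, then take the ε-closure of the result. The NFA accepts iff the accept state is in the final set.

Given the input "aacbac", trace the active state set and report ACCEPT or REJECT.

start: ε-closure({0}) = {0,1,2}
'a' @ 1: {3,4}
'a' @ 2: {}  — no active states
rest 'cbac' ignored (set empty)
after full input: {}  (accept=1 not in)

Answer: REJECT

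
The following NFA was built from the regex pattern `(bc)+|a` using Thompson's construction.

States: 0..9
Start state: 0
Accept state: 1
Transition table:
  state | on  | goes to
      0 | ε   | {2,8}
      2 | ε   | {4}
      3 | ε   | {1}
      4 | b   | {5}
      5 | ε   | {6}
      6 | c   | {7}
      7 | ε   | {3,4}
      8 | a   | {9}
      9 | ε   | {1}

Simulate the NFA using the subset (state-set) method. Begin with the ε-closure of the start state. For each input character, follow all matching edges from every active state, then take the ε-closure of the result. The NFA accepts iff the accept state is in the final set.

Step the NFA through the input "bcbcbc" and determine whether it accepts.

start: ε-closure({0}) = {0,2,4,8}
'b' @ 1: {5,6}
'c' @ 2: {1,3,4,7}  ✓accept
'b' @ 3: {5,6}
'c' @ 4: {1,3,4,7}  ✓accept
'b' @ 5: {5,6}
'c' @ 6: {1,3,4,7}  ✓accept
end set {1,3,4,7} — state 1 in

Answer: ACCEPT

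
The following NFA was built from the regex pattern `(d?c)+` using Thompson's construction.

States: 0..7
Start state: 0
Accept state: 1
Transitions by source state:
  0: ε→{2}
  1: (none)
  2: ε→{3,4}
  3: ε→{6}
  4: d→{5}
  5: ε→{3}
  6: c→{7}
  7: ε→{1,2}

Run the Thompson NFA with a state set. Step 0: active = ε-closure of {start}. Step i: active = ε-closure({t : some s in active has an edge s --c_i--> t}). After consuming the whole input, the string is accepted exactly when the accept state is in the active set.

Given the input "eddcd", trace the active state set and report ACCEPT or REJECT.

start: ε-closure({0}) = {0,2,3,4,6}
'e' @ 1: {}  — no active states
rest 'ddcd' ignored (set empty)
end set {} — state 1 not in

Answer: REJECT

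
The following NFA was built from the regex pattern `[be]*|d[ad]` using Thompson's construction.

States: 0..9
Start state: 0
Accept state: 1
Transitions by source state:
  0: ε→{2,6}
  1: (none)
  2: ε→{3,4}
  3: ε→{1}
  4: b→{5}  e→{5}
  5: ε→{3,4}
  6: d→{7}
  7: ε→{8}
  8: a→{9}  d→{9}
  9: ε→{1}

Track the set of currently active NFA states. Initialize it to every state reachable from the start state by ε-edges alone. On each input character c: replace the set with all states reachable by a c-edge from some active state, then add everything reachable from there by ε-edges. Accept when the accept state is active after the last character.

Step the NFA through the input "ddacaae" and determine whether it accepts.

Answer: REJECT

Trace:
S₀ = ε-closure({0}) = {0,1,2,3,4,6}
'd' @ 1: {7,8}
'd' @ 2: {1,9}  ✓accept
'a' @ 3: {}  — state set empty
rest 'caae' ignored (set empty)
after full input: {}  (accept=1 not in)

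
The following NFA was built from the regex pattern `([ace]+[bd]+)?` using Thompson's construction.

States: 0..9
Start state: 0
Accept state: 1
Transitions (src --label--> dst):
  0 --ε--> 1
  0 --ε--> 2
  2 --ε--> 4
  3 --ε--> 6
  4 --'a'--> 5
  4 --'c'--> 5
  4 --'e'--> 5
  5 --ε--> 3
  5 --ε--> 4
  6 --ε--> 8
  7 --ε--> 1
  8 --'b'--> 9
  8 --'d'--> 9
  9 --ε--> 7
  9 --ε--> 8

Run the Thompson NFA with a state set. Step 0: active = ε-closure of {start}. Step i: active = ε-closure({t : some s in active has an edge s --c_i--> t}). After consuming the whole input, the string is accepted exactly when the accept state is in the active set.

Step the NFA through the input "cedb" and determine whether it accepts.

Answer: ACCEPT

Steps:
initial (ε-close {0}): {0,1,2,4}
'c' @ 1: {3,4,5,6,8}
'e' @ 2: {3,4,5,6,8}
'd' @ 3: {1,7,8,9}  (accept∈set)
'b' @ 4: {1,7,8,9}  (accept∈set)
final: {1,7,8,9}; accept 1 in set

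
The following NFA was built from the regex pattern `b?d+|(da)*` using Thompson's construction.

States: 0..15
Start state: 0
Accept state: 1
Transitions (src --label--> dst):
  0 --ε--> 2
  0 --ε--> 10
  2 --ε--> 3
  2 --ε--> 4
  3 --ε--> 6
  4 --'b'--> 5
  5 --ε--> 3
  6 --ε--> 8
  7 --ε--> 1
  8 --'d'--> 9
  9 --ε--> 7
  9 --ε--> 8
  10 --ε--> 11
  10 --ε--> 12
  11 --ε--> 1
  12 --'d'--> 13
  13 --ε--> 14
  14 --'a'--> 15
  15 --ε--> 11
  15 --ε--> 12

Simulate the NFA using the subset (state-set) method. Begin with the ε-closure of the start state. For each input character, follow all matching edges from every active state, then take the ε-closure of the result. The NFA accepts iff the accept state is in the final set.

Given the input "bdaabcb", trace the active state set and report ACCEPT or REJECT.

Answer: REJECT

Steps:
start: ε-closure({0}) = {0,1,2,3,4,6,8,10,11,12}
'b' @ 1: {3,5,6,8}
'd' @ 2: {1,7,8,9}  ✓accept
'a' @ 3: {}  — dead — no transitions
rest 'abcb' ignored (set empty)
after full input: {}  (accept=1 not in)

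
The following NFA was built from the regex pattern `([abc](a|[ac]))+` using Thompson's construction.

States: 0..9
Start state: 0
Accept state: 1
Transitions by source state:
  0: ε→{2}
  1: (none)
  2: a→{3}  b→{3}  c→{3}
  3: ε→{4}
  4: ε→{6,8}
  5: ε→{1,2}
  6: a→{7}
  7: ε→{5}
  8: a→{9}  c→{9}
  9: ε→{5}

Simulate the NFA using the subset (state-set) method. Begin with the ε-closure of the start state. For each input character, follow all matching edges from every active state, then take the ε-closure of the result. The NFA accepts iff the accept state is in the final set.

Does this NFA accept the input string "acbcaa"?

initial (ε-close {0}): {0,2}
'a' @ 1: {3,4,6,8}
'c' @ 2: {1,2,5,9}  (accept∈set)
'b' @ 3: {3,4,6,8}
'c' @ 4: {1,2,5,9}  (accept∈set)
'a' @ 5: {3,4,6,8}
'a' @ 6: {1,2,5,7,9}  (accept∈set)
final: {1,2,5,7,9}; accept 1 in set

Answer: ACCEPT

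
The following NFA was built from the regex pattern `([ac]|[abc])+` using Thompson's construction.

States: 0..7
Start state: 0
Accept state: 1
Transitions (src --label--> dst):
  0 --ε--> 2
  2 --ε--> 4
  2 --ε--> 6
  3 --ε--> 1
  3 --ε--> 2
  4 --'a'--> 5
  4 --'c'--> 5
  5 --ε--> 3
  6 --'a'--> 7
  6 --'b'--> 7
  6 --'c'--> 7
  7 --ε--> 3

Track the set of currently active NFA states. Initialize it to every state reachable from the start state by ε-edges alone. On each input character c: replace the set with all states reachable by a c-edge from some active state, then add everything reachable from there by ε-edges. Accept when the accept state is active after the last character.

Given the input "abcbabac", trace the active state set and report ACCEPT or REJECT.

start: ε-closure({0}) = {0,2,4,6}
'a' @ 1: {1,2,3,4,5,6,7}  ✓accept
'b' @ 2: {1,2,3,4,6,7}  ✓accept
'c' @ 3: {1,2,3,4,5,6,7}  ✓accept
'b' @ 4: {1,2,3,4,6,7}  ✓accept
'a' @ 5: {1,2,3,4,5,6,7}  ✓accept
'b' @ 6: {1,2,3,4,6,7}  ✓accept
'a' @ 7: {1,2,3,4,5,6,7}  ✓accept
'c' @ 8: {1,2,3,4,5,6,7}  ✓accept
after full input: {1,2,3,4,5,6,7}  (accept=1 in)

Answer: ACCEPT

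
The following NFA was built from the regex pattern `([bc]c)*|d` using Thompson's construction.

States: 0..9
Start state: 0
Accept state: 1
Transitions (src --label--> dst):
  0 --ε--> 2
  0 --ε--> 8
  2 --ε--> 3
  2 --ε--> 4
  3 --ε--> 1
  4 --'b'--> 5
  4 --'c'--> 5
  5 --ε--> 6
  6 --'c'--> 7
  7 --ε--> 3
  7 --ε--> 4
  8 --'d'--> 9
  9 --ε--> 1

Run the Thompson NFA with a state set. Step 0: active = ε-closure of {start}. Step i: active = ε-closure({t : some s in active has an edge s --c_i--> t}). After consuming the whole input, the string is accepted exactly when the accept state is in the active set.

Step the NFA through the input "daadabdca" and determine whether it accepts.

start: ε-closure({0}) = {0,1,2,3,4,8}
'd' @ 1: {1,9}  ✓accept
'a' @ 2: {}  — no active states
rest 'adabdca' ignored (set empty)
final: {}; accept 1 not in set

Answer: REJECT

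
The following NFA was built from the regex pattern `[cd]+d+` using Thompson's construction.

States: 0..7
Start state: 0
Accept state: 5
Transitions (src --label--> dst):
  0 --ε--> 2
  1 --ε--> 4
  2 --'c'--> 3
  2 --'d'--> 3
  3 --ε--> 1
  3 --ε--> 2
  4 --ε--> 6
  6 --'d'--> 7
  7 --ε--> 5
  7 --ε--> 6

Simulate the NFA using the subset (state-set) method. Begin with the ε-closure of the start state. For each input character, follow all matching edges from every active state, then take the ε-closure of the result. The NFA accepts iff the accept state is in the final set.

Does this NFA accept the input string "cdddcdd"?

initial (ε-close {0}): {0,2}
'c' @ 1: {1,2,3,4,6}
'd' @ 2: {1,2,3,4,5,6,7}  (accept∈set)
'd' @ 3: {1,2,3,4,5,6,7}  (accept∈set)
'd' @ 4: {1,2,3,4,5,6,7}  (accept∈set)
'c' @ 5: {1,2,3,4,6}
'd' @ 6: {1,2,3,4,5,6,7}  (accept∈set)
'd' @ 7: {1,2,3,4,5,6,7}  (accept∈set)
end set {1,2,3,4,5,6,7} — state 5 in

Answer: ACCEPT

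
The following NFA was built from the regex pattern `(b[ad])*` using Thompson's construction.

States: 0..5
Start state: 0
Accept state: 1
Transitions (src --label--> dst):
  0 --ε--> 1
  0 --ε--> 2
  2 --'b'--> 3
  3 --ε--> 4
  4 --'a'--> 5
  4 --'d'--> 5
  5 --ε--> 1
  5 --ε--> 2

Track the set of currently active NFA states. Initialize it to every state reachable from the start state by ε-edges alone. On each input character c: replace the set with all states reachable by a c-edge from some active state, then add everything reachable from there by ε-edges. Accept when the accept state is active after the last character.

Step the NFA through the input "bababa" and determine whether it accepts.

Answer: ACCEPT

Steps:
S₀ = ε-closure({0}) = {0,1,2}
'b' @ 1: {3,4}
'a' @ 2: {1,2,5}  ✓accept
'b' @ 3: {3,4}
'a' @ 4: {1,2,5}  ✓accept
'b' @ 5: {3,4}
'a' @ 6: {1,2,5}  ✓accept
after full input: {1,2,5}  (accept=1 in)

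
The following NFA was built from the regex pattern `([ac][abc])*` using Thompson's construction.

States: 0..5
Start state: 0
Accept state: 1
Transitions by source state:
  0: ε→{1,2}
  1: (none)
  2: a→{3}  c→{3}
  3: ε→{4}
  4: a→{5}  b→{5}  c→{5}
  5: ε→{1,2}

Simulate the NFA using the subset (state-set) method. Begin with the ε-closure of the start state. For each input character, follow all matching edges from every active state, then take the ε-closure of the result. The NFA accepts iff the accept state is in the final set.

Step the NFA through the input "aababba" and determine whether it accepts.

start: ε-closure({0}) = {0,1,2}
'a' @ 1: {3,4}
'a' @ 2: {1,2,5}  ✓accept
'b' @ 3: {}  — no active states
rest 'abba' ignored (set empty)
end set {} — state 1 not in

Answer: REJECT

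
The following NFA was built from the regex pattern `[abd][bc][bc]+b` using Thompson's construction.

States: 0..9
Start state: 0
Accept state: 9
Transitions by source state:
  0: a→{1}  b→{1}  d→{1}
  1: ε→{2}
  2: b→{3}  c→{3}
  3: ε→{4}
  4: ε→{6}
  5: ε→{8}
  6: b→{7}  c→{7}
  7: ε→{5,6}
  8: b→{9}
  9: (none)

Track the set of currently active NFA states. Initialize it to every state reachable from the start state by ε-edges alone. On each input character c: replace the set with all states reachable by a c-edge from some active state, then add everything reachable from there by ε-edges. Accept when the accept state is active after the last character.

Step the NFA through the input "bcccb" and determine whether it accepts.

Answer: ACCEPT

Derivation:
S₀ = ε-closure({0}) = {0}
'b' @ 1: {1,2}
'c' @ 2: {3,4,6}
'c' @ 3: {5,6,7,8}
'c' @ 4: {5,6,7,8}
'b' @ 5: {5,6,7,8,9}  [accepting]
after full input: {5,6,7,8,9}  (accept=9 in)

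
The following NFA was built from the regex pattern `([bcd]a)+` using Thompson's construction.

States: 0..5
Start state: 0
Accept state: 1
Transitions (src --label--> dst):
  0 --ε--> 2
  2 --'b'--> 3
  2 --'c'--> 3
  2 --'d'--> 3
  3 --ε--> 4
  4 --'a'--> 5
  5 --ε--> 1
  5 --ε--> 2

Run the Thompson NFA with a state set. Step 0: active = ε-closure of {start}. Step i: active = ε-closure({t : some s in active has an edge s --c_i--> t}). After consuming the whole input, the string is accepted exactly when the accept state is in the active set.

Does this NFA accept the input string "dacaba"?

Answer: ACCEPT

Trace:
S₀ = ε-closure({0}) = {0,2}
'd' @ 1: {3,4}
'a' @ 2: {1,2,5}  (accept∈set)
'c' @ 3: {3,4}
'a' @ 4: {1,2,5}  (accept∈set)
'b' @ 5: {3,4}
'a' @ 6: {1,2,5}  (accept∈set)
end set {1,2,5} — state 1 in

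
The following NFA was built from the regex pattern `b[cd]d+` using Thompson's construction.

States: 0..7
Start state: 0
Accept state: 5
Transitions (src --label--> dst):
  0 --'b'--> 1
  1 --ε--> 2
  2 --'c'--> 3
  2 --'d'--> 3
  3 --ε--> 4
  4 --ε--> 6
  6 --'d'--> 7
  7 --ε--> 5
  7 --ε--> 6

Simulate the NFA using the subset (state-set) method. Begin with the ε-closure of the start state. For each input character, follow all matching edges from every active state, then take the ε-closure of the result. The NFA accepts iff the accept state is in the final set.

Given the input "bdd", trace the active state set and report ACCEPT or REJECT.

start: ε-closure({0}) = {0}
'b' @ 1: {1,2}
'd' @ 2: {3,4,6}
'd' @ 3: {5,6,7}  (accept∈set)
final: {5,6,7}; accept 5 in set

Answer: ACCEPT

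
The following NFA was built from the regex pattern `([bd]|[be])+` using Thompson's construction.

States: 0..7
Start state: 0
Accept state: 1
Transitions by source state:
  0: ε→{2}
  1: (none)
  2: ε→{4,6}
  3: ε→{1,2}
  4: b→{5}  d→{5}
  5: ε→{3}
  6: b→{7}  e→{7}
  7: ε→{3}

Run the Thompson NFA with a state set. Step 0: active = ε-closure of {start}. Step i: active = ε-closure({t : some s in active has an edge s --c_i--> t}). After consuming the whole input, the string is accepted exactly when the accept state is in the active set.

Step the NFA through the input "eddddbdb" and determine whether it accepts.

Answer: ACCEPT

Steps:
S₀ = ε-closure({0}) = {0,2,4,6}
'e' @ 1: {1,2,3,4,6,7}  ✓accept
'd' @ 2: {1,2,3,4,5,6}  ✓accept
'd' @ 3: {1,2,3,4,5,6}  ✓accept
'd' @ 4: {1,2,3,4,5,6}  ✓accept
'd' @ 5: {1,2,3,4,5,6}  ✓accept
'b' @ 6: {1,2,3,4,5,6,7}  ✓accept
'd' @ 7: {1,2,3,4,5,6}  ✓accept
'b' @ 8: {1,2,3,4,5,6,7}  ✓accept
final: {1,2,3,4,5,6,7}; accept 1 in set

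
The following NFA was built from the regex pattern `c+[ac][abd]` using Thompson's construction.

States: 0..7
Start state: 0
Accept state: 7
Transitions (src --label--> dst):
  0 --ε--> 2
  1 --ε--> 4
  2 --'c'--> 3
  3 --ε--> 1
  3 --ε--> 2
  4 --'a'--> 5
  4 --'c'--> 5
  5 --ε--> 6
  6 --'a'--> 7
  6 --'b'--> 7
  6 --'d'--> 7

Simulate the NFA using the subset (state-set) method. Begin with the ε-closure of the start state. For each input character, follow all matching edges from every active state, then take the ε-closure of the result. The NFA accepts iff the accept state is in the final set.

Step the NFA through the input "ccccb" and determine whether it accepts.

S₀ = ε-closure({0}) = {0,2}
'c' @ 1: {1,2,3,4}
'c' @ 2: {1,2,3,4,5,6}
'c' @ 3: {1,2,3,4,5,6}
'c' @ 4: {1,2,3,4,5,6}
'b' @ 5: {7}  [accepting]
after full input: {7}  (accept=7 in)

Answer: ACCEPT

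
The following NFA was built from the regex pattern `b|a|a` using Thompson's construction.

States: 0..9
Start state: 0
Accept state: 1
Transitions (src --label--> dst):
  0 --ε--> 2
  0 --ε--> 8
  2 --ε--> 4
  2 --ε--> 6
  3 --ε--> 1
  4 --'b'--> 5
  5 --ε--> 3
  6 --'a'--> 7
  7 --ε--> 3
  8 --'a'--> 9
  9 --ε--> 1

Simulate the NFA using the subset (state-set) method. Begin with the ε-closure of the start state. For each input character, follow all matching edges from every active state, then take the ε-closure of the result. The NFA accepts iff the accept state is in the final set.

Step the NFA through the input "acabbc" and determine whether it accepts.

Answer: REJECT

Trace:
start: ε-closure({0}) = {0,2,4,6,8}
'a' @ 1: {1,3,7,9}  [accepting]
'c' @ 2: {}  — no active states
rest 'abbc' ignored (set empty)
final: {}; accept 1 not in set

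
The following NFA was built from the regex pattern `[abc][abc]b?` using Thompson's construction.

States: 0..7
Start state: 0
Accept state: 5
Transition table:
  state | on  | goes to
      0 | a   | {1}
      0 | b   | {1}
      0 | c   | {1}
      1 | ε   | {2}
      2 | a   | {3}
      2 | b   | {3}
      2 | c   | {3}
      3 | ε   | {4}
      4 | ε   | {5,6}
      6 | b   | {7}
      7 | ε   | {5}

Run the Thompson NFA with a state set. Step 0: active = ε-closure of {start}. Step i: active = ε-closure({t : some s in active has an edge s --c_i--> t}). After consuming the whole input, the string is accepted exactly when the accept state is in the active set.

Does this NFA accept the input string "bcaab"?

Answer: REJECT

Steps:
initial (ε-close {0}): {0}
'b' @ 1: {1,2}
'c' @ 2: {3,4,5,6}  (accept∈set)
'a' @ 3: {}  — no active states
rest 'ab' ignored (set empty)
final: {}; accept 5 not in set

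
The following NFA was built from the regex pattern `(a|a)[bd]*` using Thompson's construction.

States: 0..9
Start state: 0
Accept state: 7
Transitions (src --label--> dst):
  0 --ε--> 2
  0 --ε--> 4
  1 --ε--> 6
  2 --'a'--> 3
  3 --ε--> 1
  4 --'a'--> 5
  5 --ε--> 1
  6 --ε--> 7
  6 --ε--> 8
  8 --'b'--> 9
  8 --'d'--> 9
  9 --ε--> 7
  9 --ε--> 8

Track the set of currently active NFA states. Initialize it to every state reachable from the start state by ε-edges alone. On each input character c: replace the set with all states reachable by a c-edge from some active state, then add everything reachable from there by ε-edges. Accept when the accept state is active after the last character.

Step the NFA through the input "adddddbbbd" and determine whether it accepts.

start: ε-closure({0}) = {0,2,4}
'a' @ 1: {1,3,5,6,7,8}  ✓accept
'd' @ 2: {7,8,9}  ✓accept
'd' @ 3: {7,8,9}  ✓accept
'd' @ 4: {7,8,9}  ✓accept
'd' @ 5: {7,8,9}  ✓accept
'd' @ 6: {7,8,9}  ✓accept
'b' @ 7: {7,8,9}  ✓accept
'b' @ 8: {7,8,9}  ✓accept
'b' @ 9: {7,8,9}  ✓accept
'd' @ 10: {7,8,9}  ✓accept
after full input: {7,8,9}  (accept=7 in)

Answer: ACCEPT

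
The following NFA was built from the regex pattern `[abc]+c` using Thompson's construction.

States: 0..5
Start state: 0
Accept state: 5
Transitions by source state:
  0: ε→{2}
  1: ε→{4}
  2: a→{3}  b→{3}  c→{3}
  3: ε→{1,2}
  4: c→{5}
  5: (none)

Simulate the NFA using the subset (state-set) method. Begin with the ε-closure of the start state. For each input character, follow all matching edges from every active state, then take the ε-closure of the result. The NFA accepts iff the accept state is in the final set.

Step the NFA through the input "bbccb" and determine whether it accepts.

S₀ = ε-closure({0}) = {0,2}
'b' @ 1: {1,2,3,4}
'b' @ 2: {1,2,3,4}
'c' @ 3: {1,2,3,4,5}  ✓accept
'c' @ 4: {1,2,3,4,5}  ✓accept
'b' @ 5: {1,2,3,4}
end set {1,2,3,4} — state 5 not in

Answer: REJECT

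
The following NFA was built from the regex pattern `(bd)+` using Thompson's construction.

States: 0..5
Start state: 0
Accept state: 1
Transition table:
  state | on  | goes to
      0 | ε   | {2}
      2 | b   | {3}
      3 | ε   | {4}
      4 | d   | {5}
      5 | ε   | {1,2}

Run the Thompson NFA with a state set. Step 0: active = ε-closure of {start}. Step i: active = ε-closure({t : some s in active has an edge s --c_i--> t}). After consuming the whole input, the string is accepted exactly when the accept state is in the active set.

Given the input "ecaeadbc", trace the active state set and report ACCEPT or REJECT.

Answer: REJECT

Steps:
start: ε-closure({0}) = {0,2}
'e' @ 1: {}  — state set empty
rest 'caeadbc' ignored (set empty)
final: {}; accept 1 not in set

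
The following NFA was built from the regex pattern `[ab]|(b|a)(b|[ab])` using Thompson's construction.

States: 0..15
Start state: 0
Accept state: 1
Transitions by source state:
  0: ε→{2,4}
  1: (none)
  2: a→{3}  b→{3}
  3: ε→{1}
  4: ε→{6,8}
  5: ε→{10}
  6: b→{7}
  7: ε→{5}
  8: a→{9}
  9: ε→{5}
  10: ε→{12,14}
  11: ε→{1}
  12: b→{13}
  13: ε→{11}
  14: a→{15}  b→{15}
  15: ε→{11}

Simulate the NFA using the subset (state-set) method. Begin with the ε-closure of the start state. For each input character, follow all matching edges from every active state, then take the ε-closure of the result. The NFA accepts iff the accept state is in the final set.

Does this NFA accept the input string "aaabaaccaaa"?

initial (ε-close {0}): {0,2,4,6,8}
'a' @ 1: {1,3,5,9,10,12,14}  [accepting]
'a' @ 2: {1,11,15}  [accepting]
'a' @ 3: {}  — no active states
rest 'baaccaaa' ignored (set empty)
after full input: {}  (accept=1 not in)

Answer: REJECT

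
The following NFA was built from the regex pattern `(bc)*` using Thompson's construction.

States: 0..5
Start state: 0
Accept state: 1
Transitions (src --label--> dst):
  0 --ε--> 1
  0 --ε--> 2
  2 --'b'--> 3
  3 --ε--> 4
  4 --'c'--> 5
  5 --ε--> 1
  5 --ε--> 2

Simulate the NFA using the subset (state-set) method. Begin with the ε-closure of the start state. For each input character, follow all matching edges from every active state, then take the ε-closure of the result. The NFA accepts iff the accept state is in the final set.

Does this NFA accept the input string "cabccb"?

initial (ε-close {0}): {0,1,2}
'c' @ 1: {}  — state set empty
rest 'abccb' ignored (set empty)
end set {} — state 1 not in

Answer: REJECT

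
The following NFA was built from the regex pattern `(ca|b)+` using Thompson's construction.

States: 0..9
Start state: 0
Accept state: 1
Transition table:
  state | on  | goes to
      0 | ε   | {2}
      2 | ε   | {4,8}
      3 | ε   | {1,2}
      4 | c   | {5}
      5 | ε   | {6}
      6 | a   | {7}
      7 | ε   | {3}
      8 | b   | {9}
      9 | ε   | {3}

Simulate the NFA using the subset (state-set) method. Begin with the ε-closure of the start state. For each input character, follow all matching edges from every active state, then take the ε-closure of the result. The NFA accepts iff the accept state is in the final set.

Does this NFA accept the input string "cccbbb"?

initial (ε-close {0}): {0,2,4,8}
'c' @ 1: {5,6}
'c' @ 2: {}  — dead — no transitions
rest 'cbbb' ignored (set empty)
final: {}; accept 1 not in set

Answer: REJECT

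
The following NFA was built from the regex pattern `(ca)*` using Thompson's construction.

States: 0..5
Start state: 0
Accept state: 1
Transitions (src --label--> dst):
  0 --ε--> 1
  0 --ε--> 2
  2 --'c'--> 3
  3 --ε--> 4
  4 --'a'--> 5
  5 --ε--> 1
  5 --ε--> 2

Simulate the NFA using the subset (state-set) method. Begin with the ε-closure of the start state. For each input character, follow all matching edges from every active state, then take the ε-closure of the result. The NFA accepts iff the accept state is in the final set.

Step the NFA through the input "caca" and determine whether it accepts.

Answer: ACCEPT

Trace:
S₀ = ε-closure({0}) = {0,1,2}
'c' @ 1: {3,4}
'a' @ 2: {1,2,5}  ✓accept
'c' @ 3: {3,4}
'a' @ 4: {1,2,5}  ✓accept
after full input: {1,2,5}  (accept=1 in)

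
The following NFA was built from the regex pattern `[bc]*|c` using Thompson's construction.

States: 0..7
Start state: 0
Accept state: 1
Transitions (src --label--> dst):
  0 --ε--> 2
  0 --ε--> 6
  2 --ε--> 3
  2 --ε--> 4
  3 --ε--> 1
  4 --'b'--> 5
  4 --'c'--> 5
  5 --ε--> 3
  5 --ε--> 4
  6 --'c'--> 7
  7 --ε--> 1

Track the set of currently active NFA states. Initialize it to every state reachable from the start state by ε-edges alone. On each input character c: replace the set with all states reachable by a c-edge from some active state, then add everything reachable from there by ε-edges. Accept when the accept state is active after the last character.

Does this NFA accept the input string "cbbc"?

Answer: ACCEPT

Derivation:
S₀ = ε-closure({0}) = {0,1,2,3,4,6}
'c' @ 1: {1,3,4,5,7}  [accepting]
'b' @ 2: {1,3,4,5}  [accepting]
'b' @ 3: {1,3,4,5}  [accepting]
'c' @ 4: {1,3,4,5}  [accepting]
end set {1,3,4,5} — state 1 in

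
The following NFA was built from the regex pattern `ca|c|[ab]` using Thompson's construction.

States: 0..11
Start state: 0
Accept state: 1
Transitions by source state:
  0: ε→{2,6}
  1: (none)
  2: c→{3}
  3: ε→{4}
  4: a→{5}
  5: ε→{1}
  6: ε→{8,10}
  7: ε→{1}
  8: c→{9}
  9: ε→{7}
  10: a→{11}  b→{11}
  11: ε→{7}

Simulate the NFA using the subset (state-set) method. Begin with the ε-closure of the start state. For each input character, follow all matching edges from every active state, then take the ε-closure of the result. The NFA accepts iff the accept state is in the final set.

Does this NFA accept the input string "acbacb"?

Answer: REJECT

Trace:
S₀ = ε-closure({0}) = {0,2,6,8,10}
'a' @ 1: {1,7,11}  (accept∈set)
'c' @ 2: {}  — dead — no transitions
rest 'bacb' ignored (set empty)
end set {} — state 1 not in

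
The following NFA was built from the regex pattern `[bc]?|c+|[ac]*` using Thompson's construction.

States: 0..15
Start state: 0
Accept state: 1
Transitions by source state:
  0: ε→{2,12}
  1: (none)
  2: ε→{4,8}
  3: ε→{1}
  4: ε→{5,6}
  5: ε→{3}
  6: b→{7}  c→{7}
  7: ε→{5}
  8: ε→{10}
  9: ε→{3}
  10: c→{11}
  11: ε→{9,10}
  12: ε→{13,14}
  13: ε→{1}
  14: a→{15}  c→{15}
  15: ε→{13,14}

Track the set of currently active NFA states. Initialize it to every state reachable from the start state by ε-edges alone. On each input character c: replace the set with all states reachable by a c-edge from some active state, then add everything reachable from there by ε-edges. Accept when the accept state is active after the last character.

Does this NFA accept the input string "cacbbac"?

Answer: REJECT

Steps:
start: ε-closure({0}) = {0,1,2,3,4,5,6,8,10,12,13,14}
'c' @ 1: {1,3,5,7,9,10,11,13,14,15}  ✓accept
'a' @ 2: {1,13,14,15}  ✓accept
'c' @ 3: {1,13,14,15}  ✓accept
'b' @ 4: {}  — no active states
rest 'bac' ignored (set empty)
after full input: {}  (accept=1 not in)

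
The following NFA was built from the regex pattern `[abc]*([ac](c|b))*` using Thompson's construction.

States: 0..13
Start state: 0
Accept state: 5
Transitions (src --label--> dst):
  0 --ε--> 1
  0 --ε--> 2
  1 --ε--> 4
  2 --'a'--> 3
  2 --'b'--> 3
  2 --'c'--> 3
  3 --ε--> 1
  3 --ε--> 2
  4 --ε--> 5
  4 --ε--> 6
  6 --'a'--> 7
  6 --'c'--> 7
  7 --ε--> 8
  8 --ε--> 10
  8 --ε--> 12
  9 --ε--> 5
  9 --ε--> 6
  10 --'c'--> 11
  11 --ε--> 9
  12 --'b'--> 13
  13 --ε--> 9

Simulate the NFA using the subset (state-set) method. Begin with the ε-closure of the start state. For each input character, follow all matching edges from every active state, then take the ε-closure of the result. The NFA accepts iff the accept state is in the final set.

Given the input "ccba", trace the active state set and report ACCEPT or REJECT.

start: ε-closure({0}) = {0,1,2,4,5,6}
'c' @ 1: {1,2,3,4,5,6,7,8,10,12}  [accepting]
'c' @ 2: {1,2,3,4,5,6,7,8,9,10,11,12}  [accepting]
'b' @ 3: {1,2,3,4,5,6,9,13}  [accepting]
'a' @ 4: {1,2,3,4,5,6,7,8,10,12}  [accepting]
end set {1,2,3,4,5,6,7,8,10,12} — state 5 in

Answer: ACCEPT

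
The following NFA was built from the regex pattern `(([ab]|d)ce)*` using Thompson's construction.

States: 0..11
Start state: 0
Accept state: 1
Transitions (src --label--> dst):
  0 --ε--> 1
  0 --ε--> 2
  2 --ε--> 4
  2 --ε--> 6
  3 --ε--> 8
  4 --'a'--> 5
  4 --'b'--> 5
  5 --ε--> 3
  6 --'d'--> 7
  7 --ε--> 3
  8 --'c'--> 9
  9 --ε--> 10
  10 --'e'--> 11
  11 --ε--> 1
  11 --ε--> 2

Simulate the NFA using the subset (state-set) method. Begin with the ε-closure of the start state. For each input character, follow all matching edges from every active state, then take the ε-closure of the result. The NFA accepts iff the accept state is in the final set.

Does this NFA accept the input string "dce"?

Answer: ACCEPT

Trace:
start: ε-closure({0}) = {0,1,2,4,6}
'd' @ 1: {3,7,8}
'c' @ 2: {9,10}
'e' @ 3: {1,2,4,6,11}  (accept∈set)
final: {1,2,4,6,11}; accept 1 in set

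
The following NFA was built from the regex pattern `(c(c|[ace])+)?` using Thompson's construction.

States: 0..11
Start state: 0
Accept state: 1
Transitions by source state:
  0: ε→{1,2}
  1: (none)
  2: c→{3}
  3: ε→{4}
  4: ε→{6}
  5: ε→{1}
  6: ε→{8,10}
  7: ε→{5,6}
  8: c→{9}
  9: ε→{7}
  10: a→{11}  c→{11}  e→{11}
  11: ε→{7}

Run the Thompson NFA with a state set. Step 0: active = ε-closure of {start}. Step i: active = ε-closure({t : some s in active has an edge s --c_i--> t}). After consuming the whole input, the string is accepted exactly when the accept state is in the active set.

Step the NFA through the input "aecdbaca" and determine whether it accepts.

initial (ε-close {0}): {0,1,2}
'a' @ 1: {}  — dead — no transitions
rest 'ecdbaca' ignored (set empty)
after full input: {}  (accept=1 not in)

Answer: REJECT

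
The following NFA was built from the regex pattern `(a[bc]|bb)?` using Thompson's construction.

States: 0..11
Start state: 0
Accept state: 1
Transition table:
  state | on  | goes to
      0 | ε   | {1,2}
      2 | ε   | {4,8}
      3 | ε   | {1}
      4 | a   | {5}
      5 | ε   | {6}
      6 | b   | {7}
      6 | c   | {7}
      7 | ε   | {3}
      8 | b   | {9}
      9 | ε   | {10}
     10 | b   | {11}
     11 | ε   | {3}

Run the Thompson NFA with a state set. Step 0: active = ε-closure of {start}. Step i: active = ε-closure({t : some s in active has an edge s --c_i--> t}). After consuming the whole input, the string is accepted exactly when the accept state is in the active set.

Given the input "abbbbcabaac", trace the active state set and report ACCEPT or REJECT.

initial (ε-close {0}): {0,1,2,4,8}
'a' @ 1: {5,6}
'b' @ 2: {1,3,7}  ✓accept
'b' @ 3: {}  — state set empty
rest 'bbcabaac' ignored (set empty)
end set {} — state 1 not in

Answer: REJECT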